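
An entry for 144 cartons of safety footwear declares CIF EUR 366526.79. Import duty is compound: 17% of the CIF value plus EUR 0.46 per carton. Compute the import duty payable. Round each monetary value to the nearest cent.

Import duty: EUR 62375.79

Ad valorem component: 366526.79 × 17% = 62309.55
Specific component: 144 × 0.46 = 66.24
Import duty = 62309.55 + 66.24 = 62375.79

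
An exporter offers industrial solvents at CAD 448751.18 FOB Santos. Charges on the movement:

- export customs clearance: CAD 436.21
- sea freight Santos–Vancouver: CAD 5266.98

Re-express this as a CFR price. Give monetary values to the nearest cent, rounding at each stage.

CFR price: CAD 454018.16

Not relevant to the conversion: export clearance — on the seller under both FOB and CFR; already in the FOB price and stays in the CFR price.
From FOB to CFR, the seller additionally bears: freight.
CFR price = 448751.18 + 5266.98 = 454018.16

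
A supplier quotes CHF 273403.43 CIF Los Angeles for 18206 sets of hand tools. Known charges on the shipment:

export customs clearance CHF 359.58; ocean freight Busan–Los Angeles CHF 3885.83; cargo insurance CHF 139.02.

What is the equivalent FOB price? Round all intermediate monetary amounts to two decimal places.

Not relevant to the conversion: export clearance — on the seller under both CIF and FOB; already in the CIF price and stays in the FOB price.
From CIF to FOB, the seller no longer bears: freight, insurance.
FOB price = 273403.43 − 3885.83 − 139.02 = 269378.58

FOB price: CHF 269378.58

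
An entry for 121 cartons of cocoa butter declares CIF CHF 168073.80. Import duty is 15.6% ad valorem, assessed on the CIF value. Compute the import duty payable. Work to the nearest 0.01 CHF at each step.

Import duty: CHF 26219.51

Import duty = 168073.80 × 15.6% = 26219.51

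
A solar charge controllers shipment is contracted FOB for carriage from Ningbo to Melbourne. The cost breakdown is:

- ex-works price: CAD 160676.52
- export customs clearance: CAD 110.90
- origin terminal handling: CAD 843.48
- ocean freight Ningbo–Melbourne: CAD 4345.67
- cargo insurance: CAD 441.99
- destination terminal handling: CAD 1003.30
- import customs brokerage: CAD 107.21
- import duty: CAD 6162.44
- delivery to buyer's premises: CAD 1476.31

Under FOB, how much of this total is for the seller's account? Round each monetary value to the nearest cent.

FOB: the seller bears costs until goods are on board at the origin port; the buyer bears freight, insurance and all costs thereafter.
Seller's account: goods 160676.52 + export clearance 110.90 + origin terminal 843.48 = 161630.90
Buyer's account: freight 4345.67 + insurance 441.99 + destination terminal 1003.30 + brokerage 107.21 + duty 6162.44 + delivery 1476.31 = 13536.92

Seller's account: CAD 161630.90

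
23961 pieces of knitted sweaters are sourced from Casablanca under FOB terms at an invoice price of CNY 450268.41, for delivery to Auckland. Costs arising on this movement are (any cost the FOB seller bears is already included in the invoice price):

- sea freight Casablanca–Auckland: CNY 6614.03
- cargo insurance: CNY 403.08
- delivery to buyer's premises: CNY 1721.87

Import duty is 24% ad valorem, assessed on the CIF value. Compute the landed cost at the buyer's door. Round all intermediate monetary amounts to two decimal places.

FOB: the seller bears costs until goods are on board at the origin port; the buyer bears freight, insurance and all costs thereafter.
CIF value = FOB price + freight + insurance = 450268.41 + 6614.03 + 403.08 = 457285.52
Import duty = 457285.52 × 24% = 109748.52
Buyer bears: freight 6614.03 + insurance 403.08 + delivery 1721.87 + duty 109748.52 = 118487.50
Landed cost = invoice 450268.41 + 118487.50 = 568755.91

Total landed cost: CNY 568755.91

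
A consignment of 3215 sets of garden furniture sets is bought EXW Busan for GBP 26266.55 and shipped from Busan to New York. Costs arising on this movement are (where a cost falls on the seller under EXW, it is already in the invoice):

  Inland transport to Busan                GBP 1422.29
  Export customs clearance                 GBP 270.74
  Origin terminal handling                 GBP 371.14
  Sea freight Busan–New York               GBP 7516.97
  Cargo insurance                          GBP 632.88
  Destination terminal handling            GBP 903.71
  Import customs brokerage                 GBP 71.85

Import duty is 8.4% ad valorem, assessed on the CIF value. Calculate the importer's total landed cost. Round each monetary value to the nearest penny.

EXW: the seller makes goods available at their premises; the buyer bears all onward costs.
CIF value = EXW price + inland to port + export clearance + origin terminal + freight + insurance = 26266.55 + 1422.29 + 270.74 + 371.14 + 7516.97 + 632.88 = 36480.57
Import duty = 36480.57 × 8.4% = 3064.37
Buyer bears: inland to port 1422.29 + export clearance 270.74 + origin terminal 371.14 + freight 7516.97 + insurance 632.88 + destination terminal 903.71 + brokerage 71.85 + duty 3064.37 = 14253.95
Landed cost = invoice 26266.55 + 14253.95 = 40520.50

Total landed cost: GBP 40520.50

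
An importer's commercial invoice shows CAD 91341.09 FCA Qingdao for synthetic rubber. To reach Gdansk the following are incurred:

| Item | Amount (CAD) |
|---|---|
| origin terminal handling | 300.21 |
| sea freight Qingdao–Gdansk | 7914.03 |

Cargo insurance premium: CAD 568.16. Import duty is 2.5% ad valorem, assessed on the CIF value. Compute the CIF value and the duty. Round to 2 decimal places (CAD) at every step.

CIF = FCA price + pre-shipment costs + freight + insurance
CIF = 91341.09 + 300.21 + 7914.03 + 568.16 = 100123.49
Import duty = 100123.49 × 2.5% = 2503.09

CIF value: CAD 100123.49; import duty: CAD 2503.09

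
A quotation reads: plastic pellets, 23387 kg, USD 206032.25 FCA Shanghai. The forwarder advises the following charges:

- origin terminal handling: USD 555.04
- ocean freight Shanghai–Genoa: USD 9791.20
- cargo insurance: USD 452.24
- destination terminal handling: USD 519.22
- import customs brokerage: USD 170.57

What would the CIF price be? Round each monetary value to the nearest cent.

CIF price: USD 216830.73

Not relevant to the conversion: brokerage, destination terminal — on the buyer under both terms; not part of either seller's price.
From FCA to CIF, the seller additionally bears: origin terminal, freight, insurance.
CIF price = 206032.25 + 555.04 + 9791.20 + 452.24 = 216830.73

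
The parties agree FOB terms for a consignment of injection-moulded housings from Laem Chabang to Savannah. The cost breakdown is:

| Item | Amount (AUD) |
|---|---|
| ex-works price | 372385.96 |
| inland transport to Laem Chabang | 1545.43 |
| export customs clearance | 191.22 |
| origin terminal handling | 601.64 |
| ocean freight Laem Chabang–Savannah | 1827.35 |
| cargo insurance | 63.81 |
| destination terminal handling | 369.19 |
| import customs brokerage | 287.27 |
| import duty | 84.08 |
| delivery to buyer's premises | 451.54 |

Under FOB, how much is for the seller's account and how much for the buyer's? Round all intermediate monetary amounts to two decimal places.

Seller: AUD 374724.25; buyer: AUD 3083.24

FOB: the seller bears costs until goods are on board at the origin port; the buyer bears freight, insurance and all costs thereafter.
Seller's account: goods 372385.96 + inland to port 1545.43 + export clearance 191.22 + origin terminal 601.64 = 374724.25
Buyer's account: freight 1827.35 + insurance 63.81 + destination terminal 369.19 + brokerage 287.27 + duty 84.08 + delivery 451.54 = 3083.24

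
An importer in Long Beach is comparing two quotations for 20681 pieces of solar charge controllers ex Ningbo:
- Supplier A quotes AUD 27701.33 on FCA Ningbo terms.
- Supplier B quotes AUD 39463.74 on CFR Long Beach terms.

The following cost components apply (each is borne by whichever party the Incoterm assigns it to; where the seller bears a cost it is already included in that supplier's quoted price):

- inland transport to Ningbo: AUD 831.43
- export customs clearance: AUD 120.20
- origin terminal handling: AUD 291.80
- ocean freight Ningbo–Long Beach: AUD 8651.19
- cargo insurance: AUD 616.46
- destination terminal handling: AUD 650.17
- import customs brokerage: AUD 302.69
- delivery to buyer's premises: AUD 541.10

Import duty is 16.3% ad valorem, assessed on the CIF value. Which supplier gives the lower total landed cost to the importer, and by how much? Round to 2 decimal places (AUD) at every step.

Supplier A (FCA):
CIF value = FCA price + origin terminal + freight + insurance = 27701.33 + 291.80 + 8651.19 + 616.46 = 37260.78
Import duty = 37260.78 × 16.3% = 6073.51
Buyer bears (A): 291.80 + 8651.19 + 616.46 + 650.17 + 302.69 + 541.10 = 11053.41
Landed cost (A) = invoice 27701.33 + 11053.41 + duty 6073.51 = 44828.25
Supplier B (CFR):
CIF value = CFR price + insurance = 39463.74 + 616.46 = 40080.20
Import duty = 40080.20 × 16.3% = 6533.07
Buyer bears (B): 616.46 + 650.17 + 302.69 + 541.10 = 2110.42
Landed cost (B) = invoice 39463.74 + 2110.42 + duty 6533.07 = 48107.23
Difference = |44828.25 − 48107.23| = 3278.98

Supplier A is cheaper by AUD 3278.98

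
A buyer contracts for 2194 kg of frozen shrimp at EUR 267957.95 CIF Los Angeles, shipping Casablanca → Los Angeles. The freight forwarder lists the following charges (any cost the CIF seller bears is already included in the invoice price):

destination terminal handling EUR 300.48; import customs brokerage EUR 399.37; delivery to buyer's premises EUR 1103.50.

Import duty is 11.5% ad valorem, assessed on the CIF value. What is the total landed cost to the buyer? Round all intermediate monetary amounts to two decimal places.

CIF: the seller pays costs through ocean freight and marine insurance to the destination port.
The CIF price already equals the CIF value: 267957.95
Import duty = 267957.95 × 11.5% = 30815.16
Buyer bears: destination terminal 300.48 + brokerage 399.37 + delivery 1103.50 + duty 30815.16 = 32618.51
Landed cost = invoice 267957.95 + 32618.51 = 300576.46

Total landed cost: EUR 300576.46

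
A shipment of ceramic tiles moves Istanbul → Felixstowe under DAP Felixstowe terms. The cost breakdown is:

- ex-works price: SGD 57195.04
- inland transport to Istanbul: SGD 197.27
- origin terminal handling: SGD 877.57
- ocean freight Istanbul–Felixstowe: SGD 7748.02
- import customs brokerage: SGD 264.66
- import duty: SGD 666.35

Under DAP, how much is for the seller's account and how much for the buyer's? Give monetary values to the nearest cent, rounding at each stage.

DAP: the seller bears all costs to the named destination except import duty and clearance.
Seller's account: goods 57195.04 + inland to port 197.27 + origin terminal 877.57 + freight 7748.02 = 66017.90
Buyer's account: brokerage 264.66 + duty 666.35 = 931.01

Seller: SGD 66017.90; buyer: SGD 931.01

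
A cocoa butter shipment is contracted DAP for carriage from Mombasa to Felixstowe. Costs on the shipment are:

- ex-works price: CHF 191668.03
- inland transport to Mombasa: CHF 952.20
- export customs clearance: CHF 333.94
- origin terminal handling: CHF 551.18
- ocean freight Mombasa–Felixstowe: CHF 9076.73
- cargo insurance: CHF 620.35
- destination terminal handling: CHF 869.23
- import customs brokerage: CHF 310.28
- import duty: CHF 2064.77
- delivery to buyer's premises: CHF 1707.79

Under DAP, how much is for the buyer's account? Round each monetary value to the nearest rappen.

DAP: the seller bears all costs to the named destination except import duty and clearance.
Seller's account: goods 191668.03 + inland to port 952.20 + export clearance 333.94 + origin terminal 551.18 + freight 9076.73 + insurance 620.35 + destination terminal 869.23 + delivery 1707.79 = 205779.45
Buyer's account: brokerage 310.28 + duty 2064.77 = 2375.05

Buyer's account: CHF 2375.05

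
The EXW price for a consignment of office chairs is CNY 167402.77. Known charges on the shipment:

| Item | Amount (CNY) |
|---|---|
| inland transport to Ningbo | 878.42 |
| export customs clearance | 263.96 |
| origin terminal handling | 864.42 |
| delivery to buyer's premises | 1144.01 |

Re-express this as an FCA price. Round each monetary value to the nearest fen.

Not relevant to the conversion: delivery, origin terminal — on the buyer under both terms; not part of either seller's price.
From EXW to FCA, the seller additionally bears: inland to port, export clearance.
FCA price = 167402.77 + 878.42 + 263.96 = 168545.15

FCA price: CNY 168545.15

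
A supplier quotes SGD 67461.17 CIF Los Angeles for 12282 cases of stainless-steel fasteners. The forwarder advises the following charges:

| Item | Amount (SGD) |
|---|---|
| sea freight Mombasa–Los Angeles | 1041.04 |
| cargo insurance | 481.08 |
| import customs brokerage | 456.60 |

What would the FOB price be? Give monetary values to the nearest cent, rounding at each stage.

Not relevant to the conversion: brokerage — on the buyer under both terms; not part of either seller's price.
From CIF to FOB, the seller no longer bears: freight, insurance.
FOB price = 67461.17 − 1041.04 − 481.08 = 65939.05

FOB price: SGD 65939.05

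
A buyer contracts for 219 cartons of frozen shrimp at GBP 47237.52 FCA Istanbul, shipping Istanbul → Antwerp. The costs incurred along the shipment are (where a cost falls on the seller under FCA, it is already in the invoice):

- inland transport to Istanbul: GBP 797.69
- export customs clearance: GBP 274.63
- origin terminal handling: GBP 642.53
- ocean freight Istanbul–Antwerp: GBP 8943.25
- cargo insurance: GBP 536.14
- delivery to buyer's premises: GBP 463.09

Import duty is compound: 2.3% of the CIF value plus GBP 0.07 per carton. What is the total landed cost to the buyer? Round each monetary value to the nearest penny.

Total landed cost: GBP 59157.13

FCA: the seller delivers export-cleared goods to the carrier; the buyer bears costs from that point.
Already in the invoice (seller's account under FCA): inland to port, export clearance — exclude.
CIF value = FCA price + origin terminal + freight + insurance = 47237.52 + 642.53 + 8943.25 + 536.14 = 57359.44
Ad valorem component: 57359.44 × 2.3% = 1319.27
Specific component: 219 × 0.07 = 15.33
Import duty = 1319.27 + 15.33 = 1334.60
Buyer bears: origin terminal 642.53 + freight 8943.25 + insurance 536.14 + delivery 463.09 + duty 1334.60 = 11919.61
Landed cost = invoice 47237.52 + 11919.61 = 59157.13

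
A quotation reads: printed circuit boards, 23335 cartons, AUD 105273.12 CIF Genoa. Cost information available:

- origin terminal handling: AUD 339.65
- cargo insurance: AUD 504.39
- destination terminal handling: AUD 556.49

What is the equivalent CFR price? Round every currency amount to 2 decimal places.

Not relevant to the conversion: origin terminal — on the seller under both CIF and CFR; already in the CIF price and stays in the CFR price. destination terminal — on the buyer under both terms; not part of either seller's price.
From CIF to CFR, the seller no longer bears: insurance.
CFR price = 105273.12 − 504.39 = 104768.73

CFR price: AUD 104768.73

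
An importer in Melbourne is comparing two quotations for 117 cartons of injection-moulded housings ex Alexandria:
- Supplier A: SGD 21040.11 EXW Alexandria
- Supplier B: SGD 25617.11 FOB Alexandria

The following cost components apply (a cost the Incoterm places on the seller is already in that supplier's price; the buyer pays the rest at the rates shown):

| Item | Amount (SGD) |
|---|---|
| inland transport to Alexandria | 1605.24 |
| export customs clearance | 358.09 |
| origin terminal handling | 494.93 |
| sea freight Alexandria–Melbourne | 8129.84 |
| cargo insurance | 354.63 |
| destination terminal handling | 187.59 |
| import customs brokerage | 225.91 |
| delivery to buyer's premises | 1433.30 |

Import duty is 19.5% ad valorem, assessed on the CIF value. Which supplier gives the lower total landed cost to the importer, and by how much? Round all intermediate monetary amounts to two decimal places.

Supplier A is cheaper by SGD 2531.90

Supplier A (EXW):
CIF value = EXW price + inland to port + export clearance + origin terminal + freight + insurance = 21040.11 + 1605.24 + 358.09 + 494.93 + 8129.84 + 354.63 = 31982.84
Import duty = 31982.84 × 19.5% = 6236.65
Buyer bears (A): 1605.24 + 358.09 + 494.93 + 8129.84 + 354.63 + 187.59 + 225.91 + 1433.30 = 12789.53
Landed cost (A) = invoice 21040.11 + 12789.53 + duty 6236.65 = 40066.29
Supplier B (FOB):
CIF value = FOB price + freight + insurance = 25617.11 + 8129.84 + 354.63 = 34101.58
Import duty = 34101.58 × 19.5% = 6649.81
Buyer bears (B): 8129.84 + 354.63 + 187.59 + 225.91 + 1433.30 = 10331.27
Landed cost (B) = invoice 25617.11 + 10331.27 + duty 6649.81 = 42598.19
Difference = |40066.29 − 42598.19| = 2531.90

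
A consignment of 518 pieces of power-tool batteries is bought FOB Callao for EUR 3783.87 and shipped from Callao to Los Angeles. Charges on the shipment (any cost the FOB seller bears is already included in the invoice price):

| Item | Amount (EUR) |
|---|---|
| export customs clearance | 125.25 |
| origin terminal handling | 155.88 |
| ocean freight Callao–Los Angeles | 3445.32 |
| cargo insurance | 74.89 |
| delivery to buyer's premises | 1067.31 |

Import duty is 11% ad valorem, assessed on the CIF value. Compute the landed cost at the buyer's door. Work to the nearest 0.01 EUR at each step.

FOB: the seller bears costs until goods are on board at the origin port; the buyer bears freight, insurance and all costs thereafter.
Already in the invoice (seller's account under FOB): export clearance, origin terminal — exclude.
CIF value = FOB price + freight + insurance = 3783.87 + 3445.32 + 74.89 = 7304.08
Import duty = 7304.08 × 11% = 803.45
Buyer bears: freight 3445.32 + insurance 74.89 + delivery 1067.31 + duty 803.45 = 5390.97
Landed cost = invoice 3783.87 + 5390.97 = 9174.84

Total landed cost: EUR 9174.84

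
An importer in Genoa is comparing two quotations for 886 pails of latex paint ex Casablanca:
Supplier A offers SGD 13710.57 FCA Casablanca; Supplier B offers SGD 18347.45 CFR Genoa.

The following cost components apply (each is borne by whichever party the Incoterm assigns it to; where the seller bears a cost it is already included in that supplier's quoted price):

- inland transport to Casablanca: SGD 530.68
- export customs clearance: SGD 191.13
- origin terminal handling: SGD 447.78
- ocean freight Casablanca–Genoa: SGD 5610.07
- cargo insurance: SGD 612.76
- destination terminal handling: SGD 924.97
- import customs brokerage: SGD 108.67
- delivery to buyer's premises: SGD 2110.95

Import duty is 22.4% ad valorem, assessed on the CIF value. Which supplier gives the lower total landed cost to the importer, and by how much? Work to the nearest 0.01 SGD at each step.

Supplier A (FCA):
CIF value = FCA price + origin terminal + freight + insurance = 13710.57 + 447.78 + 5610.07 + 612.76 = 20381.18
Import duty = 20381.18 × 22.4% = 4565.38
Buyer bears (A): 447.78 + 5610.07 + 612.76 + 924.97 + 108.67 + 2110.95 = 9815.20
Landed cost (A) = invoice 13710.57 + 9815.20 + duty 4565.38 = 28091.15
Supplier B (CFR):
CIF value = CFR price + insurance = 18347.45 + 612.76 = 18960.21
Import duty = 18960.21 × 22.4% = 4247.09
Buyer bears (B): 612.76 + 924.97 + 108.67 + 2110.95 = 3757.35
Landed cost (B) = invoice 18347.45 + 3757.35 + duty 4247.09 = 26351.89
Difference = |28091.15 − 26351.89| = 1739.26

Supplier B is cheaper by SGD 1739.26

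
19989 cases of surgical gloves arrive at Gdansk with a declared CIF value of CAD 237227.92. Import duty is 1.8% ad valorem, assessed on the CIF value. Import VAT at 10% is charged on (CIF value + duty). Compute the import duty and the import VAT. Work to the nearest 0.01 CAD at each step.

Import duty = 237227.92 × 1.8% = 4270.10
VAT base = CIF + duty = 237227.92 + 4270.10 = 241498.02
Import VAT = 241498.02 × 10% = 24149.80

Import duty: CAD 4270.10; import VAT: CAD 24149.80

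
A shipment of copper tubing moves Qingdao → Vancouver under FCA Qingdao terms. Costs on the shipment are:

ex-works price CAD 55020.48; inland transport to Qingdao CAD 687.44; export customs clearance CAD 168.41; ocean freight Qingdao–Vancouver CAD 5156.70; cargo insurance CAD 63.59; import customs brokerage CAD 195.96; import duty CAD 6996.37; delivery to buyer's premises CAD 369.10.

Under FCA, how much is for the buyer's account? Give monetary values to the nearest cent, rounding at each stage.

FCA: the seller delivers export-cleared goods to the carrier; the buyer bears costs from that point.
Seller's account: goods 55020.48 + inland to port 687.44 + export clearance 168.41 = 55876.33
Buyer's account: freight 5156.70 + insurance 63.59 + brokerage 195.96 + duty 6996.37 + delivery 369.10 = 12781.72

Buyer's account: CAD 12781.72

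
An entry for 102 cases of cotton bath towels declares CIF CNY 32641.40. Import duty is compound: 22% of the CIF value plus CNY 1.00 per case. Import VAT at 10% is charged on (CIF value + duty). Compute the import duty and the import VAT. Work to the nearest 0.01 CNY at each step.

Ad valorem component: 32641.40 × 22% = 7181.11
Specific component: 102 × 1.00 = 102.00
Import duty = 7181.11 + 102.00 = 7283.11
VAT base = CIF + duty = 32641.40 + 7283.11 = 39924.51
Import VAT = 39924.51 × 10% = 3992.45

Import duty: CNY 7283.11; import VAT: CNY 3992.45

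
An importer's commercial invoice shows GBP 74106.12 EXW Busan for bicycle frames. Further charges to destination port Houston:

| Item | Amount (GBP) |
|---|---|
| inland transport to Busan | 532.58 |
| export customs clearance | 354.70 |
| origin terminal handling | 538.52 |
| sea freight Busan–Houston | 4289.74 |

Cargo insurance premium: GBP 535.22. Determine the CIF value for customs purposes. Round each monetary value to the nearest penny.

CIF value: GBP 80356.88

CIF = EXW price + pre-shipment costs + freight + insurance
CIF = 74106.12 + 532.58 + 354.70 + 538.52 + 4289.74 + 535.22 = 80356.88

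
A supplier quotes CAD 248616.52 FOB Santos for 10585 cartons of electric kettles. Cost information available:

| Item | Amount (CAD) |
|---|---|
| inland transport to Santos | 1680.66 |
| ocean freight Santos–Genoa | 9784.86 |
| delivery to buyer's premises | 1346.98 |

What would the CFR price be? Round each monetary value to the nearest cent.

Not relevant to the conversion: inland to port — on the seller under both FOB and CFR; already in the FOB price and stays in the CFR price. delivery — on the buyer under both terms; not part of either seller's price.
From FOB to CFR, the seller additionally bears: freight.
CFR price = 248616.52 + 9784.86 = 258401.38

CFR price: CAD 258401.38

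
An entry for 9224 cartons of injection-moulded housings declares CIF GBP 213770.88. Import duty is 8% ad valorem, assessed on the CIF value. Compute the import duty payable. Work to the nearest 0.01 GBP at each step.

Import duty = 213770.88 × 8% = 17101.67

Import duty: GBP 17101.67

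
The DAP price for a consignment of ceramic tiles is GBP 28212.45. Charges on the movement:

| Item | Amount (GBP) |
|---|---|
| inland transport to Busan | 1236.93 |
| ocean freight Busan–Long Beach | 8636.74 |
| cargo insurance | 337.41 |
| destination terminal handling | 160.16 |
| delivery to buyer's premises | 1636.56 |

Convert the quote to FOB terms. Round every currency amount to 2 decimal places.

Not relevant to the conversion: inland to port — on the seller under both DAP and FOB; already in the DAP price and stays in the FOB price.
From DAP to FOB, the seller no longer bears: freight, insurance, destination terminal, delivery.
FOB price = 28212.45 − 8636.74 − 337.41 − 160.16 − 1636.56 = 17441.58

FOB price: GBP 17441.58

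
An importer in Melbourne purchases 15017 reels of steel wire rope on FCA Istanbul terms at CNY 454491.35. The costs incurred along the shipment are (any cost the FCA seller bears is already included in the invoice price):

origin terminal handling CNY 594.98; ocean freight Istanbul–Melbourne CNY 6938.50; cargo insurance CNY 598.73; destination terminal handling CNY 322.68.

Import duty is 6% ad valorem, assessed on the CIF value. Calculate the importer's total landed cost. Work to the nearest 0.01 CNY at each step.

Total landed cost: CNY 490703.65

FCA: the seller delivers export-cleared goods to the carrier; the buyer bears costs from that point.
CIF value = FCA price + origin terminal + freight + insurance = 454491.35 + 594.98 + 6938.50 + 598.73 = 462623.56
Import duty = 462623.56 × 6% = 27757.41
Buyer bears: origin terminal 594.98 + freight 6938.50 + insurance 598.73 + destination terminal 322.68 + duty 27757.41 = 36212.30
Landed cost = invoice 454491.35 + 36212.30 = 490703.65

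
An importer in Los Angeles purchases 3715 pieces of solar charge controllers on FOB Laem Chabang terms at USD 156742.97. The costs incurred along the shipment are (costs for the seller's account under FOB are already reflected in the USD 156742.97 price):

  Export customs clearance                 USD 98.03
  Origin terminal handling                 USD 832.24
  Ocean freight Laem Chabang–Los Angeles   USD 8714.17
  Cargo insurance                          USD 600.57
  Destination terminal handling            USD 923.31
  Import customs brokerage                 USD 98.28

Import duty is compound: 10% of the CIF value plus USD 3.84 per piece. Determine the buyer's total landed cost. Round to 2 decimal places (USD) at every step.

FOB: the seller bears costs until goods are on board at the origin port; the buyer bears freight, insurance and all costs thereafter.
Already in the invoice (seller's account under FOB): export clearance, origin terminal — exclude.
CIF value = FOB price + freight + insurance = 156742.97 + 8714.17 + 600.57 = 166057.71
Ad valorem component: 166057.71 × 10% = 16605.77
Specific component: 3715 × 3.84 = 14265.60
Import duty = 16605.77 + 14265.60 = 30871.37
Buyer bears: freight 8714.17 + insurance 600.57 + destination terminal 923.31 + brokerage 98.28 + duty 30871.37 = 41207.70
Landed cost = invoice 156742.97 + 41207.70 = 197950.67

Total landed cost: USD 197950.67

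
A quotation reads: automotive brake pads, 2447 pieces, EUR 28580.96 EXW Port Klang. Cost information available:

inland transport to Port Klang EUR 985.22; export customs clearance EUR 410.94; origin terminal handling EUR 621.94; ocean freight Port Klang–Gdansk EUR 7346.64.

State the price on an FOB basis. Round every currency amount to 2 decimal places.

Not relevant to the conversion: freight — on the buyer under both terms; not part of either seller's price.
From EXW to FOB, the seller additionally bears: inland to port, export clearance, origin terminal.
FOB price = 28580.96 + 985.22 + 410.94 + 621.94 = 30599.06

FOB price: EUR 30599.06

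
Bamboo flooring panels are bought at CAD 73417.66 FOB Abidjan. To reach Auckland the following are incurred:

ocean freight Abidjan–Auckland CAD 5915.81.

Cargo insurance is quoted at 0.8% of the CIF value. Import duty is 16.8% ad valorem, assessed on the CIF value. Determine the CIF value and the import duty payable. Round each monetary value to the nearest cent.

Let C be the CIF value. C = FOB price + freight + 0.8% × C
C − 0.8% × C = 73417.66 + 5915.81
0.992 × C = 79333.47
C = 79333.47 / 0.992 = 79973.26
Insurance premium = 0.8% × 79973.26 = 639.79
Import duty = 79973.26 × 16.8% = 13435.51

CIF value: CAD 79973.26; import duty: CAD 13435.51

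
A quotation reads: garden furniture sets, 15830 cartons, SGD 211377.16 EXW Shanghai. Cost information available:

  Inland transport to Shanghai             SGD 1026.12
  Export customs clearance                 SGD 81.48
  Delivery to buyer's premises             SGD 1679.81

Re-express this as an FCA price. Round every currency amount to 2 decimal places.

FCA price: SGD 212484.76

Not relevant to the conversion: delivery — on the buyer under both terms; not part of either seller's price.
From EXW to FCA, the seller additionally bears: inland to port, export clearance.
FCA price = 211377.16 + 1026.12 + 81.48 = 212484.76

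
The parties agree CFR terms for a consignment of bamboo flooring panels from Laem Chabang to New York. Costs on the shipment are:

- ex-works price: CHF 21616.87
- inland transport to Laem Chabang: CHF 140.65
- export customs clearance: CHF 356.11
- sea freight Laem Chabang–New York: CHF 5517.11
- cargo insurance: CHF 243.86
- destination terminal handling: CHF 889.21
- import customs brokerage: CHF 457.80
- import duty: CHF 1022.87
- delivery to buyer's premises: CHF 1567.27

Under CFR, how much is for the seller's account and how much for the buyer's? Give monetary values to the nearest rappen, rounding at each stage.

Seller: CHF 27630.74; buyer: CHF 4181.01

CFR: the seller pays costs through ocean freight to the destination port, but not insurance.
Seller's account: goods 21616.87 + inland to port 140.65 + export clearance 356.11 + freight 5517.11 = 27630.74
Buyer's account: insurance 243.86 + destination terminal 889.21 + brokerage 457.80 + duty 1022.87 + delivery 1567.27 = 4181.01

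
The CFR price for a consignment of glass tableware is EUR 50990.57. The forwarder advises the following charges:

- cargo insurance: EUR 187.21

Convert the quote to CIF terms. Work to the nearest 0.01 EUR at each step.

CIF price: EUR 51177.78

From CFR to CIF, the seller additionally bears: insurance.
CIF price = 50990.57 + 187.21 = 51177.78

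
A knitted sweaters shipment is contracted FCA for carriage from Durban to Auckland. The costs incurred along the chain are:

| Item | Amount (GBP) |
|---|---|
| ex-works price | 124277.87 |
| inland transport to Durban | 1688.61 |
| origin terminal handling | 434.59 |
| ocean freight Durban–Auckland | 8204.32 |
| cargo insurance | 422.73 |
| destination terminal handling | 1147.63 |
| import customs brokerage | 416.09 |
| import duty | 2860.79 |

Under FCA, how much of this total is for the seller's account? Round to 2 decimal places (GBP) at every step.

Seller's account: GBP 125966.48

FCA: the seller delivers export-cleared goods to the carrier; the buyer bears costs from that point.
Seller's account: goods 124277.87 + inland to port 1688.61 = 125966.48
Buyer's account: origin terminal 434.59 + freight 8204.32 + insurance 422.73 + destination terminal 1147.63 + brokerage 416.09 + duty 2860.79 = 13486.15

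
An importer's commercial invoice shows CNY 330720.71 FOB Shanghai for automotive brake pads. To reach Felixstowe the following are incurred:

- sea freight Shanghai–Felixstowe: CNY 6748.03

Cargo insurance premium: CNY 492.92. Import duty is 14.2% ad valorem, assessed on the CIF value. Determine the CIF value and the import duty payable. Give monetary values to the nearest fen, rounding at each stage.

CIF = FOB price + freight + insurance
CIF = 330720.71 + 6748.03 + 492.92 = 337961.66
Import duty = 337961.66 × 14.2% = 47990.56

CIF value: CNY 337961.66; import duty: CNY 47990.56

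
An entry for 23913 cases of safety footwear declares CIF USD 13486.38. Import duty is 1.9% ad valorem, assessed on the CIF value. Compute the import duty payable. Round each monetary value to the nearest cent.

Import duty: USD 256.24

Import duty = 13486.38 × 1.9% = 256.24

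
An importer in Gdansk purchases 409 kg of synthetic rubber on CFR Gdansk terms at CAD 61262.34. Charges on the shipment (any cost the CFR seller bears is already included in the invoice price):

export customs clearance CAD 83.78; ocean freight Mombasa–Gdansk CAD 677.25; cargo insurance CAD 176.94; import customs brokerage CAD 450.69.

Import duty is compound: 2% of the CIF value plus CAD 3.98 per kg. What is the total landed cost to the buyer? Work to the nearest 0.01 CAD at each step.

Total landed cost: CAD 64746.58

CFR: the seller pays costs through ocean freight to the destination port, but not insurance.
Already in the invoice (seller's account under CFR): export clearance, freight — exclude.
CIF value = CFR price + insurance = 61262.34 + 176.94 = 61439.28
Ad valorem component: 61439.28 × 2% = 1228.79
Specific component: 409 × 3.98 = 1627.82
Import duty = 1228.79 + 1627.82 = 2856.61
Buyer bears: insurance 176.94 + brokerage 450.69 + duty 2856.61 = 3484.24
Landed cost = invoice 61262.34 + 3484.24 = 64746.58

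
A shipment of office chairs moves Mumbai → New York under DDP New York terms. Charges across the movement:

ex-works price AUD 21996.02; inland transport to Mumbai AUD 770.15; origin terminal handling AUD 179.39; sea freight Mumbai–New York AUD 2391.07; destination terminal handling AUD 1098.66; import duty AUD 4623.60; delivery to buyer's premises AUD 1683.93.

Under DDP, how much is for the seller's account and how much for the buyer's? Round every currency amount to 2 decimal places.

DDP: the seller bears all costs including import duty.
Seller's account: goods 21996.02 + inland to port 770.15 + origin terminal 179.39 + freight 2391.07 + destination terminal 1098.66 + duty 4623.60 + delivery 1683.93 = 32742.82
Buyer's account: 0.00

Seller: AUD 32742.82; buyer: AUD 0.00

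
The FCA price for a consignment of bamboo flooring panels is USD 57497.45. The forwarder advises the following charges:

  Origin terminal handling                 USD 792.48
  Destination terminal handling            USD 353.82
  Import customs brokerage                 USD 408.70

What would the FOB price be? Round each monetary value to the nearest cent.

Not relevant to the conversion: brokerage, destination terminal — on the buyer under both terms; not part of either seller's price.
From FCA to FOB, the seller additionally bears: origin terminal.
FOB price = 57497.45 + 792.48 = 58289.93

FOB price: USD 58289.93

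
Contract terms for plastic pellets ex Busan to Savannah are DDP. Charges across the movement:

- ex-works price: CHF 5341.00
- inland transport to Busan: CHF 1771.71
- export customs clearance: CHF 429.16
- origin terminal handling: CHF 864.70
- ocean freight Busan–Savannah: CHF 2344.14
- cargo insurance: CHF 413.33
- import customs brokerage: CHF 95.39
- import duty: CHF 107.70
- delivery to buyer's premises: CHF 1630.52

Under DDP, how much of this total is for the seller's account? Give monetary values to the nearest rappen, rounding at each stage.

Seller's account: CHF 12997.65

DDP: the seller bears all costs including import duty.
Seller's account: goods 5341.00 + inland to port 1771.71 + export clearance 429.16 + origin terminal 864.70 + freight 2344.14 + insurance 413.33 + brokerage 95.39 + duty 107.70 + delivery 1630.52 = 12997.65
Buyer's account: 0.00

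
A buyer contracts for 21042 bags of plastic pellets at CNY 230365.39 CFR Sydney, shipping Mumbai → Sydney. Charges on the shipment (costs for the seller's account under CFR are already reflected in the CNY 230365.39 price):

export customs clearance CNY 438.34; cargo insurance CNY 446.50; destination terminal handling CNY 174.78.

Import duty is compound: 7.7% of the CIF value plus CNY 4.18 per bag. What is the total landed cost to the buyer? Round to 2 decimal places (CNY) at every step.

CFR: the seller pays costs through ocean freight to the destination port, but not insurance.
Already in the invoice (seller's account under CFR): export clearance — exclude.
CIF value = CFR price + insurance = 230365.39 + 446.50 = 230811.89
Ad valorem component: 230811.89 × 7.7% = 17772.52
Specific component: 21042 × 4.18 = 87955.56
Import duty = 17772.52 + 87955.56 = 105728.08
Buyer bears: insurance 446.50 + destination terminal 174.78 + duty 105728.08 = 106349.36
Landed cost = invoice 230365.39 + 106349.36 = 336714.75

Total landed cost: CNY 336714.75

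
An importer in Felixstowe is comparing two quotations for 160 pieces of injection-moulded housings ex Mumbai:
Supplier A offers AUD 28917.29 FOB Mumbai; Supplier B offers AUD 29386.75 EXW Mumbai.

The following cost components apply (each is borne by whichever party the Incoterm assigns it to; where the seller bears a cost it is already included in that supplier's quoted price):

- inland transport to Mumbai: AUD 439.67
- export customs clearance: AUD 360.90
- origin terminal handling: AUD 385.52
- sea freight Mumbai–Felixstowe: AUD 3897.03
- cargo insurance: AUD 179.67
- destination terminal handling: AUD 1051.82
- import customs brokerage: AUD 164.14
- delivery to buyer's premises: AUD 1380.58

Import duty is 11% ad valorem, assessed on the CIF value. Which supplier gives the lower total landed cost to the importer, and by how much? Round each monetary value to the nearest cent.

Supplier A (FOB):
CIF value = FOB price + freight + insurance = 28917.29 + 3897.03 + 179.67 = 32993.99
Import duty = 32993.99 × 11% = 3629.34
Buyer bears (A): 3897.03 + 179.67 + 1051.82 + 164.14 + 1380.58 = 6673.24
Landed cost (A) = invoice 28917.29 + 6673.24 + duty 3629.34 = 39219.87
Supplier B (EXW):
CIF value = EXW price + inland to port + export clearance + origin terminal + freight + insurance = 29386.75 + 439.67 + 360.90 + 385.52 + 3897.03 + 179.67 = 34649.54
Import duty = 34649.54 × 11% = 3811.45
Buyer bears (B): 439.67 + 360.90 + 385.52 + 3897.03 + 179.67 + 1051.82 + 164.14 + 1380.58 = 7859.33
Landed cost (B) = invoice 29386.75 + 7859.33 + duty 3811.45 = 41057.53
Difference = |39219.87 − 41057.53| = 1837.66

Supplier A is cheaper by AUD 1837.66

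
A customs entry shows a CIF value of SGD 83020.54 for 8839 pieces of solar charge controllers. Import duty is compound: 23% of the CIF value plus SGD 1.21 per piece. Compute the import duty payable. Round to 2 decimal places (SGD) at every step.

Import duty: SGD 29789.91

Ad valorem component: 83020.54 × 23% = 19094.72
Specific component: 8839 × 1.21 = 10695.19
Import duty = 19094.72 + 10695.19 = 29789.91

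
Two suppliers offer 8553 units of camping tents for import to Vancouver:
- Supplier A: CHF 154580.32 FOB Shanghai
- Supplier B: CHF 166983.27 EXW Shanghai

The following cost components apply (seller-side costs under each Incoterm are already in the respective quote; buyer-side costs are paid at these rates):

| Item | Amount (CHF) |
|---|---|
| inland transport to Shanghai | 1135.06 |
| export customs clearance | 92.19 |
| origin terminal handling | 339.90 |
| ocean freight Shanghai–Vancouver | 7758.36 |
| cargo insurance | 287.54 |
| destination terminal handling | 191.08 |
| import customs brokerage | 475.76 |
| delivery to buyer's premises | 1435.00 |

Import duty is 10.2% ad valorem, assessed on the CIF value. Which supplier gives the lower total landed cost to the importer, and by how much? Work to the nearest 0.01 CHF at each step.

Supplier A (FOB):
CIF value = FOB price + freight + insurance = 154580.32 + 7758.36 + 287.54 = 162626.22
Import duty = 162626.22 × 10.2% = 16587.87
Buyer bears (A): 7758.36 + 287.54 + 191.08 + 475.76 + 1435.00 = 10147.74
Landed cost (A) = invoice 154580.32 + 10147.74 + duty 16587.87 = 181315.93
Supplier B (EXW):
CIF value = EXW price + inland to port + export clearance + origin terminal + freight + insurance = 166983.27 + 1135.06 + 92.19 + 339.90 + 7758.36 + 287.54 = 176596.32
Import duty = 176596.32 × 10.2% = 18012.82
Buyer bears (B): 1135.06 + 92.19 + 339.90 + 7758.36 + 287.54 + 191.08 + 475.76 + 1435.00 = 11714.89
Landed cost (B) = invoice 166983.27 + 11714.89 + duty 18012.82 = 196710.98
Difference = |181315.93 − 196710.98| = 15395.05

Supplier A is cheaper by CHF 15395.05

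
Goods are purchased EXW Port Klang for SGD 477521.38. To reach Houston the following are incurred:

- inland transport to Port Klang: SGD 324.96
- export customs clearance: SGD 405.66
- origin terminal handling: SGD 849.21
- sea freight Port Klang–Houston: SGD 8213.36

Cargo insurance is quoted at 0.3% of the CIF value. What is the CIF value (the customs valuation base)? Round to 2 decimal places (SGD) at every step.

CIF value: SGD 488780.91

Let C be the CIF value. C = EXW price + pre-shipment costs + freight + 0.3% × C
C − 0.3% × C = 477521.38 + 324.96 + 405.66 + 849.21 + 8213.36
0.997 × C = 487314.57
C = 487314.57 / 0.997 = 488780.91
Insurance premium = 0.3% × 488780.91 = 1466.34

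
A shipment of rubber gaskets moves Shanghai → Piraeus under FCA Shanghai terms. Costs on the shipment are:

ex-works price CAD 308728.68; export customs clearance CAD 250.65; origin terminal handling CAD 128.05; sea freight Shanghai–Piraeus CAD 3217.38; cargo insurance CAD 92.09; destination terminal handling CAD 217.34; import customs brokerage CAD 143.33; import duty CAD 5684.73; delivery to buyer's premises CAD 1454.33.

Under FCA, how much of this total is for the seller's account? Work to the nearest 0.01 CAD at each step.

Seller's account: CAD 308979.33

FCA: the seller delivers export-cleared goods to the carrier; the buyer bears costs from that point.
Seller's account: goods 308728.68 + export clearance 250.65 = 308979.33
Buyer's account: origin terminal 128.05 + freight 3217.38 + insurance 92.09 + destination terminal 217.34 + brokerage 143.33 + duty 5684.73 + delivery 1454.33 = 10937.25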